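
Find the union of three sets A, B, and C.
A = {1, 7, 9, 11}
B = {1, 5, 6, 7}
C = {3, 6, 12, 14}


Set A = {1, 7, 9, 11}
Set B = {1, 5, 6, 7}
Set C = {3, 6, 12, 14}
First, A ∪ B = {1, 5, 6, 7, 9, 11}
Then, (A ∪ B) ∪ C = {1, 3, 5, 6, 7, 9, 11, 12, 14}

{1, 3, 5, 6, 7, 9, 11, 12, 14}


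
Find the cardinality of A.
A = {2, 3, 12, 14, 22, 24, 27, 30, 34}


Set A = {2, 3, 12, 14, 22, 24, 27, 30, 34}
Listing elements: 2, 3, 12, 14, 22, 24, 27, 30, 34
Counting: 9 elements
|A| = 9

9


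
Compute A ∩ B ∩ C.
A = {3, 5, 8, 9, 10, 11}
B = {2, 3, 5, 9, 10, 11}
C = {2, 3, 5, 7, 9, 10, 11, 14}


Set A = {3, 5, 8, 9, 10, 11}
Set B = {2, 3, 5, 9, 10, 11}
Set C = {2, 3, 5, 7, 9, 10, 11, 14}
First, A ∩ B = {3, 5, 9, 10, 11}
Then, (A ∩ B) ∩ C = {3, 5, 9, 10, 11}

{3, 5, 9, 10, 11}


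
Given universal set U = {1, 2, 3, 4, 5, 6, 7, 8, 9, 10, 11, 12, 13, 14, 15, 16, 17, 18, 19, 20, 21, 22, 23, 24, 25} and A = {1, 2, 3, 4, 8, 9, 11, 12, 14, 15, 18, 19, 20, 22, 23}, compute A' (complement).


Universal set U = {1, 2, 3, 4, 5, 6, 7, 8, 9, 10, 11, 12, 13, 14, 15, 16, 17, 18, 19, 20, 21, 22, 23, 24, 25}
Set A = {1, 2, 3, 4, 8, 9, 11, 12, 14, 15, 18, 19, 20, 22, 23}
A' = U \ A = elements in U but not in A
Checking each element of U:
1 (in A, exclude), 2 (in A, exclude), 3 (in A, exclude), 4 (in A, exclude), 5 (not in A, include), 6 (not in A, include), 7 (not in A, include), 8 (in A, exclude), 9 (in A, exclude), 10 (not in A, include), 11 (in A, exclude), 12 (in A, exclude), 13 (not in A, include), 14 (in A, exclude), 15 (in A, exclude), 16 (not in A, include), 17 (not in A, include), 18 (in A, exclude), 19 (in A, exclude), 20 (in A, exclude), 21 (not in A, include), 22 (in A, exclude), 23 (in A, exclude), 24 (not in A, include), 25 (not in A, include)
A' = {5, 6, 7, 10, 13, 16, 17, 21, 24, 25}

{5, 6, 7, 10, 13, 16, 17, 21, 24, 25}


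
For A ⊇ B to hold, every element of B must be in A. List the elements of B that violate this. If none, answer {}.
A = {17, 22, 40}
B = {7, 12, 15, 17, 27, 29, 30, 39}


Set A = {17, 22, 40}
Set B = {7, 12, 15, 17, 27, 29, 30, 39}
Check each element of B against A:
7 ∉ A (include), 12 ∉ A (include), 15 ∉ A (include), 17 ∈ A, 27 ∉ A (include), 29 ∉ A (include), 30 ∉ A (include), 39 ∉ A (include)
Elements of B not in A: {7, 12, 15, 27, 29, 30, 39}

{7, 12, 15, 27, 29, 30, 39}


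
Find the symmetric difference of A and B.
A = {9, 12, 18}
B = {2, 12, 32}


Set A = {9, 12, 18}
Set B = {2, 12, 32}
A △ B = (A \ B) ∪ (B \ A)
Elements in A but not B: {9, 18}
Elements in B but not A: {2, 32}
A △ B = {2, 9, 18, 32}

{2, 9, 18, 32}


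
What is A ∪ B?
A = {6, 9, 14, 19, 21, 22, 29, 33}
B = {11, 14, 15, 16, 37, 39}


Set A = {6, 9, 14, 19, 21, 22, 29, 33}
Set B = {11, 14, 15, 16, 37, 39}
A ∪ B includes all elements in either set.
Elements from A: {6, 9, 14, 19, 21, 22, 29, 33}
Elements from B not already included: {11, 15, 16, 37, 39}
A ∪ B = {6, 9, 11, 14, 15, 16, 19, 21, 22, 29, 33, 37, 39}

{6, 9, 11, 14, 15, 16, 19, 21, 22, 29, 33, 37, 39}


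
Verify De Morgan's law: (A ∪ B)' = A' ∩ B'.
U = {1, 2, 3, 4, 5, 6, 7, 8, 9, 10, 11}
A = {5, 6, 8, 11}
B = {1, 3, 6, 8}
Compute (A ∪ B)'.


U = {1, 2, 3, 4, 5, 6, 7, 8, 9, 10, 11}
A = {5, 6, 8, 11}, B = {1, 3, 6, 8}
A ∪ B = {1, 3, 5, 6, 8, 11}
(A ∪ B)' = U \ (A ∪ B) = {2, 4, 7, 9, 10}
Verification via A' ∩ B': A' = {1, 2, 3, 4, 7, 9, 10}, B' = {2, 4, 5, 7, 9, 10, 11}
A' ∩ B' = {2, 4, 7, 9, 10} ✓

{2, 4, 7, 9, 10}


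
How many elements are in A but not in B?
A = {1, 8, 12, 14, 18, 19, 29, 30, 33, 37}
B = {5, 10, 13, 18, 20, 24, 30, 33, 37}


Set A = {1, 8, 12, 14, 18, 19, 29, 30, 33, 37}
Set B = {5, 10, 13, 18, 20, 24, 30, 33, 37}
A \ B = {1, 8, 12, 14, 19, 29}
|A \ B| = 6

6


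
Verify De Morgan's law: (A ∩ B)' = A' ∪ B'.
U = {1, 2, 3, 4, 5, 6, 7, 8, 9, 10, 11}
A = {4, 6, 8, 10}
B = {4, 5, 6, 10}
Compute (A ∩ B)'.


U = {1, 2, 3, 4, 5, 6, 7, 8, 9, 10, 11}
A = {4, 6, 8, 10}, B = {4, 5, 6, 10}
A ∩ B = {4, 6, 10}
(A ∩ B)' = U \ (A ∩ B) = {1, 2, 3, 5, 7, 8, 9, 11}
Verification via A' ∪ B': A' = {1, 2, 3, 5, 7, 9, 11}, B' = {1, 2, 3, 7, 8, 9, 11}
A' ∪ B' = {1, 2, 3, 5, 7, 8, 9, 11} ✓

{1, 2, 3, 5, 7, 8, 9, 11}


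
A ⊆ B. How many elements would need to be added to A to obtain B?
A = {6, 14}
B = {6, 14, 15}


Set A = {6, 14}, |A| = 2
Set B = {6, 14, 15}, |B| = 3
Since A ⊆ B: B \ A = {15}
|B| - |A| = 3 - 2 = 1

1


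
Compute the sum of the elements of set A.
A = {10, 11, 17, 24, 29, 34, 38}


Set A = {10, 11, 17, 24, 29, 34, 38}
Sum = 10 + 11 + 17 + 24 + 29 + 34 + 38 = 163

163


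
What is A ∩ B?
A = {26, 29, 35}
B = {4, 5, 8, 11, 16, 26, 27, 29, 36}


Set A = {26, 29, 35}
Set B = {4, 5, 8, 11, 16, 26, 27, 29, 36}
A ∩ B includes only elements in both sets.
Check each element of A against B:
26 ✓, 29 ✓, 35 ✗
A ∩ B = {26, 29}

{26, 29}


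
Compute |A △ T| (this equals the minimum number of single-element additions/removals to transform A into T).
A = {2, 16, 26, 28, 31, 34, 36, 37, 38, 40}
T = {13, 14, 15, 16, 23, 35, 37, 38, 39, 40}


Set A = {2, 16, 26, 28, 31, 34, 36, 37, 38, 40}
Set T = {13, 14, 15, 16, 23, 35, 37, 38, 39, 40}
Elements to remove from A (in A, not in T): {2, 26, 28, 31, 34, 36} → 6 removals
Elements to add to A (in T, not in A): {13, 14, 15, 23, 35, 39} → 6 additions
Total edits = 6 + 6 = 12

12


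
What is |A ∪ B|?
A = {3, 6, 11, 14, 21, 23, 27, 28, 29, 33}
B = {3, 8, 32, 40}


Set A = {3, 6, 11, 14, 21, 23, 27, 28, 29, 33}, |A| = 10
Set B = {3, 8, 32, 40}, |B| = 4
A ∩ B = {3}, |A ∩ B| = 1
|A ∪ B| = |A| + |B| - |A ∩ B| = 10 + 4 - 1 = 13

13


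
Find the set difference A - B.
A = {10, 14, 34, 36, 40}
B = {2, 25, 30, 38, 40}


Set A = {10, 14, 34, 36, 40}
Set B = {2, 25, 30, 38, 40}
A \ B includes elements in A that are not in B.
Check each element of A:
10 (not in B, keep), 14 (not in B, keep), 34 (not in B, keep), 36 (not in B, keep), 40 (in B, remove)
A \ B = {10, 14, 34, 36}

{10, 14, 34, 36}


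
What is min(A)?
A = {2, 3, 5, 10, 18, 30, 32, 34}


Set A = {2, 3, 5, 10, 18, 30, 32, 34}
Elements in ascending order: 2, 3, 5, 10, 18, 30, 32, 34
The smallest element is 2.

2


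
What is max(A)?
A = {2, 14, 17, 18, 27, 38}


Set A = {2, 14, 17, 18, 27, 38}
Elements in ascending order: 2, 14, 17, 18, 27, 38
The largest element is 38.

38


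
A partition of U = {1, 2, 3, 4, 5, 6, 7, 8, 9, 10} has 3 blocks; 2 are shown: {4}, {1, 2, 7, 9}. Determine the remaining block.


U = {1, 2, 3, 4, 5, 6, 7, 8, 9, 10}
Shown blocks: {4}, {1, 2, 7, 9}
A partition's blocks are pairwise disjoint and cover U, so the missing block = U \ (union of shown blocks).
Union of shown blocks: {1, 2, 4, 7, 9}
Missing block = U \ (union) = {3, 5, 6, 8, 10}

{3, 5, 6, 8, 10}


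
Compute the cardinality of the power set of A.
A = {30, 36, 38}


Set A = {30, 36, 38}
|A| = 3
The power set P(A) contains all subsets of A.
|P(A)| = 2^|A| = 2^3 = 8

8


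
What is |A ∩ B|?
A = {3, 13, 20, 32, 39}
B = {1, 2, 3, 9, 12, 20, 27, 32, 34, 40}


Set A = {3, 13, 20, 32, 39}
Set B = {1, 2, 3, 9, 12, 20, 27, 32, 34, 40}
A ∩ B = {3, 20, 32}
|A ∩ B| = 3

3


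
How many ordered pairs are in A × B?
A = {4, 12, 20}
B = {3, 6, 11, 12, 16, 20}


Set A = {4, 12, 20} has 3 elements.
Set B = {3, 6, 11, 12, 16, 20} has 6 elements.
|A × B| = |A| × |B| = 3 × 6 = 18

18


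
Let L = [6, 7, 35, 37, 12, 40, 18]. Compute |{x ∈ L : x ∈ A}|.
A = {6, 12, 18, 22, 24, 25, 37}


Set A = {6, 12, 18, 22, 24, 25, 37}
Candidates: [6, 7, 35, 37, 12, 40, 18]
Check each candidate:
6 ∈ A, 7 ∉ A, 35 ∉ A, 37 ∈ A, 12 ∈ A, 40 ∉ A, 18 ∈ A
Count of candidates in A: 4

4


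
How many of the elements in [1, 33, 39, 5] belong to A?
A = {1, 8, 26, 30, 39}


Set A = {1, 8, 26, 30, 39}
Candidates: [1, 33, 39, 5]
Check each candidate:
1 ∈ A, 33 ∉ A, 39 ∈ A, 5 ∉ A
Count of candidates in A: 2

2


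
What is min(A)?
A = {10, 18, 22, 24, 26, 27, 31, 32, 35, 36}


Set A = {10, 18, 22, 24, 26, 27, 31, 32, 35, 36}
Elements in ascending order: 10, 18, 22, 24, 26, 27, 31, 32, 35, 36
The smallest element is 10.

10


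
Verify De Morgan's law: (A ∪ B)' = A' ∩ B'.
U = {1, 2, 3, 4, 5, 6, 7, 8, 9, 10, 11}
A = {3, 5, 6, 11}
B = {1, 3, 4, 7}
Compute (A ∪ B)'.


U = {1, 2, 3, 4, 5, 6, 7, 8, 9, 10, 11}
A = {3, 5, 6, 11}, B = {1, 3, 4, 7}
A ∪ B = {1, 3, 4, 5, 6, 7, 11}
(A ∪ B)' = U \ (A ∪ B) = {2, 8, 9, 10}
Verification via A' ∩ B': A' = {1, 2, 4, 7, 8, 9, 10}, B' = {2, 5, 6, 8, 9, 10, 11}
A' ∩ B' = {2, 8, 9, 10} ✓

{2, 8, 9, 10}


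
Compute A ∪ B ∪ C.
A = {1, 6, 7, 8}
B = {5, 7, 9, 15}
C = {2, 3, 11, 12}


Set A = {1, 6, 7, 8}
Set B = {5, 7, 9, 15}
Set C = {2, 3, 11, 12}
First, A ∪ B = {1, 5, 6, 7, 8, 9, 15}
Then, (A ∪ B) ∪ C = {1, 2, 3, 5, 6, 7, 8, 9, 11, 12, 15}

{1, 2, 3, 5, 6, 7, 8, 9, 11, 12, 15}


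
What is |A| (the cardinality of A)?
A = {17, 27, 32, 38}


Set A = {17, 27, 32, 38}
Listing elements: 17, 27, 32, 38
Counting: 4 elements
|A| = 4

4


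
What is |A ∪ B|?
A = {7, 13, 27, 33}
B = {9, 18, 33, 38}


Set A = {7, 13, 27, 33}, |A| = 4
Set B = {9, 18, 33, 38}, |B| = 4
A ∩ B = {33}, |A ∩ B| = 1
|A ∪ B| = |A| + |B| - |A ∩ B| = 4 + 4 - 1 = 7

7


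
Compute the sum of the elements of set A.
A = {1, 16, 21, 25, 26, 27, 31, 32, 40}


Set A = {1, 16, 21, 25, 26, 27, 31, 32, 40}
Sum = 1 + 16 + 21 + 25 + 26 + 27 + 31 + 32 + 40 = 219

219


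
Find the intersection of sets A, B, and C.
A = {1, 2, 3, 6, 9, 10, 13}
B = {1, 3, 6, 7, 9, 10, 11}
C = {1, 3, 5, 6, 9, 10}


Set A = {1, 2, 3, 6, 9, 10, 13}
Set B = {1, 3, 6, 7, 9, 10, 11}
Set C = {1, 3, 5, 6, 9, 10}
First, A ∩ B = {1, 3, 6, 9, 10}
Then, (A ∩ B) ∩ C = {1, 3, 6, 9, 10}

{1, 3, 6, 9, 10}


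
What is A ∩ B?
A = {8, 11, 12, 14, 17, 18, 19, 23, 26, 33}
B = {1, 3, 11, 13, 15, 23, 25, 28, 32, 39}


Set A = {8, 11, 12, 14, 17, 18, 19, 23, 26, 33}
Set B = {1, 3, 11, 13, 15, 23, 25, 28, 32, 39}
A ∩ B includes only elements in both sets.
Check each element of A against B:
8 ✗, 11 ✓, 12 ✗, 14 ✗, 17 ✗, 18 ✗, 19 ✗, 23 ✓, 26 ✗, 33 ✗
A ∩ B = {11, 23}

{11, 23}


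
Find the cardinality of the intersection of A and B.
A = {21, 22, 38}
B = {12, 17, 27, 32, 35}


Set A = {21, 22, 38}
Set B = {12, 17, 27, 32, 35}
A ∩ B = {}
|A ∩ B| = 0

0


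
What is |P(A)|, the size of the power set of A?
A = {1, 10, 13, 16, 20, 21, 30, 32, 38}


Set A = {1, 10, 13, 16, 20, 21, 30, 32, 38}
|A| = 9
The power set P(A) contains all subsets of A.
|P(A)| = 2^|A| = 2^9 = 512

512


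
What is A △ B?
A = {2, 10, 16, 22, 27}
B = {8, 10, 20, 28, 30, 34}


Set A = {2, 10, 16, 22, 27}
Set B = {8, 10, 20, 28, 30, 34}
A △ B = (A \ B) ∪ (B \ A)
Elements in A but not B: {2, 16, 22, 27}
Elements in B but not A: {8, 20, 28, 30, 34}
A △ B = {2, 8, 16, 20, 22, 27, 28, 30, 34}

{2, 8, 16, 20, 22, 27, 28, 30, 34}


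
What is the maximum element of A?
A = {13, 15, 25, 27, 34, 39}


Set A = {13, 15, 25, 27, 34, 39}
Elements in ascending order: 13, 15, 25, 27, 34, 39
The largest element is 39.

39


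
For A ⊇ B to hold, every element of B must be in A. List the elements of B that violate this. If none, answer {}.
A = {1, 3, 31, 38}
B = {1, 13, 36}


Set A = {1, 3, 31, 38}
Set B = {1, 13, 36}
Check each element of B against A:
1 ∈ A, 13 ∉ A (include), 36 ∉ A (include)
Elements of B not in A: {13, 36}

{13, 36}


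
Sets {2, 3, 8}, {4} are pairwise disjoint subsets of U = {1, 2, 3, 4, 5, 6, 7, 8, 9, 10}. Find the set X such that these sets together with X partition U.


U = {1, 2, 3, 4, 5, 6, 7, 8, 9, 10}
Shown blocks: {2, 3, 8}, {4}
A partition's blocks are pairwise disjoint and cover U, so the missing block = U \ (union of shown blocks).
Union of shown blocks: {2, 3, 4, 8}
Missing block = U \ (union) = {1, 5, 6, 7, 9, 10}

{1, 5, 6, 7, 9, 10}


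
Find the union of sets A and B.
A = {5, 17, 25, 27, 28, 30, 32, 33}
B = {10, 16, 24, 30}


Set A = {5, 17, 25, 27, 28, 30, 32, 33}
Set B = {10, 16, 24, 30}
A ∪ B includes all elements in either set.
Elements from A: {5, 17, 25, 27, 28, 30, 32, 33}
Elements from B not already included: {10, 16, 24}
A ∪ B = {5, 10, 16, 17, 24, 25, 27, 28, 30, 32, 33}

{5, 10, 16, 17, 24, 25, 27, 28, 30, 32, 33}


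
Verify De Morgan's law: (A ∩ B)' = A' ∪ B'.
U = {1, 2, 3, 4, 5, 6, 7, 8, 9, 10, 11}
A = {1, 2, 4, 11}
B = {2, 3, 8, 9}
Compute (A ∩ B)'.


U = {1, 2, 3, 4, 5, 6, 7, 8, 9, 10, 11}
A = {1, 2, 4, 11}, B = {2, 3, 8, 9}
A ∩ B = {2}
(A ∩ B)' = U \ (A ∩ B) = {1, 3, 4, 5, 6, 7, 8, 9, 10, 11}
Verification via A' ∪ B': A' = {3, 5, 6, 7, 8, 9, 10}, B' = {1, 4, 5, 6, 7, 10, 11}
A' ∪ B' = {1, 3, 4, 5, 6, 7, 8, 9, 10, 11} ✓

{1, 3, 4, 5, 6, 7, 8, 9, 10, 11}


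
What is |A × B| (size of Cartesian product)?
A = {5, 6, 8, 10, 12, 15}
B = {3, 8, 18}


Set A = {5, 6, 8, 10, 12, 15} has 6 elements.
Set B = {3, 8, 18} has 3 elements.
|A × B| = |A| × |B| = 6 × 3 = 18

18


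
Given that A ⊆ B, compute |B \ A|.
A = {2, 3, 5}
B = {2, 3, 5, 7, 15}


Set A = {2, 3, 5}, |A| = 3
Set B = {2, 3, 5, 7, 15}, |B| = 5
Since A ⊆ B: B \ A = {7, 15}
|B| - |A| = 5 - 3 = 2

2


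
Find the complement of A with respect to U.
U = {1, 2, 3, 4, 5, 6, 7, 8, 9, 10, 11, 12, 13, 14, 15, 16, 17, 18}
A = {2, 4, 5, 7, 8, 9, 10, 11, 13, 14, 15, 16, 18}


Universal set U = {1, 2, 3, 4, 5, 6, 7, 8, 9, 10, 11, 12, 13, 14, 15, 16, 17, 18}
Set A = {2, 4, 5, 7, 8, 9, 10, 11, 13, 14, 15, 16, 18}
A' = U \ A = elements in U but not in A
Checking each element of U:
1 (not in A, include), 2 (in A, exclude), 3 (not in A, include), 4 (in A, exclude), 5 (in A, exclude), 6 (not in A, include), 7 (in A, exclude), 8 (in A, exclude), 9 (in A, exclude), 10 (in A, exclude), 11 (in A, exclude), 12 (not in A, include), 13 (in A, exclude), 14 (in A, exclude), 15 (in A, exclude), 16 (in A, exclude), 17 (not in A, include), 18 (in A, exclude)
A' = {1, 3, 6, 12, 17}

{1, 3, 6, 12, 17}


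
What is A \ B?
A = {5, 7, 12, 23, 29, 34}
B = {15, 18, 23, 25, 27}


Set A = {5, 7, 12, 23, 29, 34}
Set B = {15, 18, 23, 25, 27}
A \ B includes elements in A that are not in B.
Check each element of A:
5 (not in B, keep), 7 (not in B, keep), 12 (not in B, keep), 23 (in B, remove), 29 (not in B, keep), 34 (not in B, keep)
A \ B = {5, 7, 12, 29, 34}

{5, 7, 12, 29, 34}


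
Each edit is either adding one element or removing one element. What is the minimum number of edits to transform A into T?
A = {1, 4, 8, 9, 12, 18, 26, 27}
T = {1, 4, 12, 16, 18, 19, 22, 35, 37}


Set A = {1, 4, 8, 9, 12, 18, 26, 27}
Set T = {1, 4, 12, 16, 18, 19, 22, 35, 37}
Elements to remove from A (in A, not in T): {8, 9, 26, 27} → 4 removals
Elements to add to A (in T, not in A): {16, 19, 22, 35, 37} → 5 additions
Total edits = 4 + 5 = 9

9


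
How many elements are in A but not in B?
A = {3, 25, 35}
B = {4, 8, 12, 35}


Set A = {3, 25, 35}
Set B = {4, 8, 12, 35}
A \ B = {3, 25}
|A \ B| = 2

2


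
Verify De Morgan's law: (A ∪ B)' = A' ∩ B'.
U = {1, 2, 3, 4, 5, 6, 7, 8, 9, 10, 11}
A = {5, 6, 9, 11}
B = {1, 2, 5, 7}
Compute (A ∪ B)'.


U = {1, 2, 3, 4, 5, 6, 7, 8, 9, 10, 11}
A = {5, 6, 9, 11}, B = {1, 2, 5, 7}
A ∪ B = {1, 2, 5, 6, 7, 9, 11}
(A ∪ B)' = U \ (A ∪ B) = {3, 4, 8, 10}
Verification via A' ∩ B': A' = {1, 2, 3, 4, 7, 8, 10}, B' = {3, 4, 6, 8, 9, 10, 11}
A' ∩ B' = {3, 4, 8, 10} ✓

{3, 4, 8, 10}


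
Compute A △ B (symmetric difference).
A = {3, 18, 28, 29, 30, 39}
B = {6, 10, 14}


Set A = {3, 18, 28, 29, 30, 39}
Set B = {6, 10, 14}
A △ B = (A \ B) ∪ (B \ A)
Elements in A but not B: {3, 18, 28, 29, 30, 39}
Elements in B but not A: {6, 10, 14}
A △ B = {3, 6, 10, 14, 18, 28, 29, 30, 39}

{3, 6, 10, 14, 18, 28, 29, 30, 39}


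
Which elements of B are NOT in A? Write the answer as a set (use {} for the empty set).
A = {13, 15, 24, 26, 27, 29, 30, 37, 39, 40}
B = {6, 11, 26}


Set A = {13, 15, 24, 26, 27, 29, 30, 37, 39, 40}
Set B = {6, 11, 26}
Check each element of B against A:
6 ∉ A (include), 11 ∉ A (include), 26 ∈ A
Elements of B not in A: {6, 11}

{6, 11}


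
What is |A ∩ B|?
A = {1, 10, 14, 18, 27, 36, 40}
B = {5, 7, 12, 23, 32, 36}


Set A = {1, 10, 14, 18, 27, 36, 40}
Set B = {5, 7, 12, 23, 32, 36}
A ∩ B = {36}
|A ∩ B| = 1

1


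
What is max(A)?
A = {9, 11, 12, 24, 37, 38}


Set A = {9, 11, 12, 24, 37, 38}
Elements in ascending order: 9, 11, 12, 24, 37, 38
The largest element is 38.

38


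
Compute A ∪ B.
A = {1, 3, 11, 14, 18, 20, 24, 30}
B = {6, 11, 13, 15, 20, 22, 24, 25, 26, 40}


Set A = {1, 3, 11, 14, 18, 20, 24, 30}
Set B = {6, 11, 13, 15, 20, 22, 24, 25, 26, 40}
A ∪ B includes all elements in either set.
Elements from A: {1, 3, 11, 14, 18, 20, 24, 30}
Elements from B not already included: {6, 13, 15, 22, 25, 26, 40}
A ∪ B = {1, 3, 6, 11, 13, 14, 15, 18, 20, 22, 24, 25, 26, 30, 40}

{1, 3, 6, 11, 13, 14, 15, 18, 20, 22, 24, 25, 26, 30, 40}


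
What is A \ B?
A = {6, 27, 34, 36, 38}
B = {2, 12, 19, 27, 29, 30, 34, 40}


Set A = {6, 27, 34, 36, 38}
Set B = {2, 12, 19, 27, 29, 30, 34, 40}
A \ B includes elements in A that are not in B.
Check each element of A:
6 (not in B, keep), 27 (in B, remove), 34 (in B, remove), 36 (not in B, keep), 38 (not in B, keep)
A \ B = {6, 36, 38}

{6, 36, 38}


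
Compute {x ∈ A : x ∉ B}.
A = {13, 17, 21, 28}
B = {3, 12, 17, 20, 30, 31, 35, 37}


Set A = {13, 17, 21, 28}
Set B = {3, 12, 17, 20, 30, 31, 35, 37}
Check each element of A against B:
13 ∉ B (include), 17 ∈ B, 21 ∉ B (include), 28 ∉ B (include)
Elements of A not in B: {13, 21, 28}

{13, 21, 28}


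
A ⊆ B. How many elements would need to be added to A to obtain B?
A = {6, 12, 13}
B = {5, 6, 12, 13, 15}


Set A = {6, 12, 13}, |A| = 3
Set B = {5, 6, 12, 13, 15}, |B| = 5
Since A ⊆ B: B \ A = {5, 15}
|B| - |A| = 5 - 3 = 2

2


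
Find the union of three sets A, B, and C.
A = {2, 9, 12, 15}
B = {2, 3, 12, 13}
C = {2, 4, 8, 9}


Set A = {2, 9, 12, 15}
Set B = {2, 3, 12, 13}
Set C = {2, 4, 8, 9}
First, A ∪ B = {2, 3, 9, 12, 13, 15}
Then, (A ∪ B) ∪ C = {2, 3, 4, 8, 9, 12, 13, 15}

{2, 3, 4, 8, 9, 12, 13, 15}


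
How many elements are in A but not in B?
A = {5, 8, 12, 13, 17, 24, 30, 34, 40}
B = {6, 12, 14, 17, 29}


Set A = {5, 8, 12, 13, 17, 24, 30, 34, 40}
Set B = {6, 12, 14, 17, 29}
A \ B = {5, 8, 13, 24, 30, 34, 40}
|A \ B| = 7

7


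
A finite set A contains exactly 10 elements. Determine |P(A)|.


The set has 10 elements.
The power set contains all possible subsets.
|P(A)| = 2^|A| = 2^10 = 1024

1024


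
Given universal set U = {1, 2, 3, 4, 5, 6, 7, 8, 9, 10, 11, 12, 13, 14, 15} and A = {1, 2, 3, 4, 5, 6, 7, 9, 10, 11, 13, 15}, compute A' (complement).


Universal set U = {1, 2, 3, 4, 5, 6, 7, 8, 9, 10, 11, 12, 13, 14, 15}
Set A = {1, 2, 3, 4, 5, 6, 7, 9, 10, 11, 13, 15}
A' = U \ A = elements in U but not in A
Checking each element of U:
1 (in A, exclude), 2 (in A, exclude), 3 (in A, exclude), 4 (in A, exclude), 5 (in A, exclude), 6 (in A, exclude), 7 (in A, exclude), 8 (not in A, include), 9 (in A, exclude), 10 (in A, exclude), 11 (in A, exclude), 12 (not in A, include), 13 (in A, exclude), 14 (not in A, include), 15 (in A, exclude)
A' = {8, 12, 14}

{8, 12, 14}


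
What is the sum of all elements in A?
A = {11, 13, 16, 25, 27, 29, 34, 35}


Set A = {11, 13, 16, 25, 27, 29, 34, 35}
Sum = 11 + 13 + 16 + 25 + 27 + 29 + 34 + 35 = 190

190


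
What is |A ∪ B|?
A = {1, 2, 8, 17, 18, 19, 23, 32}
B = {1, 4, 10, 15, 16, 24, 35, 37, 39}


Set A = {1, 2, 8, 17, 18, 19, 23, 32}, |A| = 8
Set B = {1, 4, 10, 15, 16, 24, 35, 37, 39}, |B| = 9
A ∩ B = {1}, |A ∩ B| = 1
|A ∪ B| = |A| + |B| - |A ∩ B| = 8 + 9 - 1 = 16

16


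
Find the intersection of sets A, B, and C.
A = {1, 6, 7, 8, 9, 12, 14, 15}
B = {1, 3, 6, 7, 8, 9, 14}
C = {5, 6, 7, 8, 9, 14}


Set A = {1, 6, 7, 8, 9, 12, 14, 15}
Set B = {1, 3, 6, 7, 8, 9, 14}
Set C = {5, 6, 7, 8, 9, 14}
First, A ∩ B = {1, 6, 7, 8, 9, 14}
Then, (A ∩ B) ∩ C = {6, 7, 8, 9, 14}

{6, 7, 8, 9, 14}


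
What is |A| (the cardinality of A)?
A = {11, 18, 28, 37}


Set A = {11, 18, 28, 37}
Listing elements: 11, 18, 28, 37
Counting: 4 elements
|A| = 4

4


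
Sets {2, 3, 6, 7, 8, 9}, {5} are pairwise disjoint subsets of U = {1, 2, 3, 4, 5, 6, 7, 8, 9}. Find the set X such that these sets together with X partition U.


U = {1, 2, 3, 4, 5, 6, 7, 8, 9}
Shown blocks: {2, 3, 6, 7, 8, 9}, {5}
A partition's blocks are pairwise disjoint and cover U, so the missing block = U \ (union of shown blocks).
Union of shown blocks: {2, 3, 5, 6, 7, 8, 9}
Missing block = U \ (union) = {1, 4}

{1, 4}


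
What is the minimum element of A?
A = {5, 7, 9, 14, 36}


Set A = {5, 7, 9, 14, 36}
Elements in ascending order: 5, 7, 9, 14, 36
The smallest element is 5.

5


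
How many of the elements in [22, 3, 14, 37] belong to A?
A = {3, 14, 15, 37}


Set A = {3, 14, 15, 37}
Candidates: [22, 3, 14, 37]
Check each candidate:
22 ∉ A, 3 ∈ A, 14 ∈ A, 37 ∈ A
Count of candidates in A: 3

3


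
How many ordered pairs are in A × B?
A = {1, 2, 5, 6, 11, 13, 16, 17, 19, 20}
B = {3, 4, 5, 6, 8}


Set A = {1, 2, 5, 6, 11, 13, 16, 17, 19, 20} has 10 elements.
Set B = {3, 4, 5, 6, 8} has 5 elements.
|A × B| = |A| × |B| = 10 × 5 = 50

50


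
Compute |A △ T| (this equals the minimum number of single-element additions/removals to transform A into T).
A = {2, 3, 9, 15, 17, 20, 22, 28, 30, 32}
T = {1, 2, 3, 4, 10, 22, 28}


Set A = {2, 3, 9, 15, 17, 20, 22, 28, 30, 32}
Set T = {1, 2, 3, 4, 10, 22, 28}
Elements to remove from A (in A, not in T): {9, 15, 17, 20, 30, 32} → 6 removals
Elements to add to A (in T, not in A): {1, 4, 10} → 3 additions
Total edits = 6 + 3 = 9

9


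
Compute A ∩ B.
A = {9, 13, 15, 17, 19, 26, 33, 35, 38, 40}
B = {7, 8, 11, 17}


Set A = {9, 13, 15, 17, 19, 26, 33, 35, 38, 40}
Set B = {7, 8, 11, 17}
A ∩ B includes only elements in both sets.
Check each element of A against B:
9 ✗, 13 ✗, 15 ✗, 17 ✓, 19 ✗, 26 ✗, 33 ✗, 35 ✗, 38 ✗, 40 ✗
A ∩ B = {17}

{17}


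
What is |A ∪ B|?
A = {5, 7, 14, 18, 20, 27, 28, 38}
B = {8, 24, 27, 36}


Set A = {5, 7, 14, 18, 20, 27, 28, 38}, |A| = 8
Set B = {8, 24, 27, 36}, |B| = 4
A ∩ B = {27}, |A ∩ B| = 1
|A ∪ B| = |A| + |B| - |A ∩ B| = 8 + 4 - 1 = 11

11


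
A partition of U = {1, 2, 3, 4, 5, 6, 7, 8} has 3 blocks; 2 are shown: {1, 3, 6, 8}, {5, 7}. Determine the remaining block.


U = {1, 2, 3, 4, 5, 6, 7, 8}
Shown blocks: {1, 3, 6, 8}, {5, 7}
A partition's blocks are pairwise disjoint and cover U, so the missing block = U \ (union of shown blocks).
Union of shown blocks: {1, 3, 5, 6, 7, 8}
Missing block = U \ (union) = {2, 4}

{2, 4}


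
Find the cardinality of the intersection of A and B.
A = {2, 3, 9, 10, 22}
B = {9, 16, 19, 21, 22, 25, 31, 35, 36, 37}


Set A = {2, 3, 9, 10, 22}
Set B = {9, 16, 19, 21, 22, 25, 31, 35, 36, 37}
A ∩ B = {9, 22}
|A ∩ B| = 2

2


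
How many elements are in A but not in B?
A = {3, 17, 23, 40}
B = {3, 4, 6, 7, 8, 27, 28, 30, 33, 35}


Set A = {3, 17, 23, 40}
Set B = {3, 4, 6, 7, 8, 27, 28, 30, 33, 35}
A \ B = {17, 23, 40}
|A \ B| = 3

3


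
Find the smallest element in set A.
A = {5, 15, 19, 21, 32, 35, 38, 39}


Set A = {5, 15, 19, 21, 32, 35, 38, 39}
Elements in ascending order: 5, 15, 19, 21, 32, 35, 38, 39
The smallest element is 5.

5


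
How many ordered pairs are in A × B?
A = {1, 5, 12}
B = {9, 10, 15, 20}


Set A = {1, 5, 12} has 3 elements.
Set B = {9, 10, 15, 20} has 4 elements.
|A × B| = |A| × |B| = 3 × 4 = 12

12


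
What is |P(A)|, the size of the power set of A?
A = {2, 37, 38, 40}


Set A = {2, 37, 38, 40}
|A| = 4
The power set P(A) contains all subsets of A.
|P(A)| = 2^|A| = 2^4 = 16

16


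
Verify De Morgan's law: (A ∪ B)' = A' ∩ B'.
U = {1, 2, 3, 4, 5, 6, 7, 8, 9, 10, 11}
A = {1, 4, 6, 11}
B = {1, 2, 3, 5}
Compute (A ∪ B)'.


U = {1, 2, 3, 4, 5, 6, 7, 8, 9, 10, 11}
A = {1, 4, 6, 11}, B = {1, 2, 3, 5}
A ∪ B = {1, 2, 3, 4, 5, 6, 11}
(A ∪ B)' = U \ (A ∪ B) = {7, 8, 9, 10}
Verification via A' ∩ B': A' = {2, 3, 5, 7, 8, 9, 10}, B' = {4, 6, 7, 8, 9, 10, 11}
A' ∩ B' = {7, 8, 9, 10} ✓

{7, 8, 9, 10}


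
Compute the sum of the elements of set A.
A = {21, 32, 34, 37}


Set A = {21, 32, 34, 37}
Sum = 21 + 32 + 34 + 37 = 124

124


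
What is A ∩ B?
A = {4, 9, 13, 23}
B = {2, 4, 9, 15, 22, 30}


Set A = {4, 9, 13, 23}
Set B = {2, 4, 9, 15, 22, 30}
A ∩ B includes only elements in both sets.
Check each element of A against B:
4 ✓, 9 ✓, 13 ✗, 23 ✗
A ∩ B = {4, 9}

{4, 9}


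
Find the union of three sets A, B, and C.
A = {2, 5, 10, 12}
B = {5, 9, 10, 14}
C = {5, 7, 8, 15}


Set A = {2, 5, 10, 12}
Set B = {5, 9, 10, 14}
Set C = {5, 7, 8, 15}
First, A ∪ B = {2, 5, 9, 10, 12, 14}
Then, (A ∪ B) ∪ C = {2, 5, 7, 8, 9, 10, 12, 14, 15}

{2, 5, 7, 8, 9, 10, 12, 14, 15}


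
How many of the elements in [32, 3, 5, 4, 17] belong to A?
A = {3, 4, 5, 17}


Set A = {3, 4, 5, 17}
Candidates: [32, 3, 5, 4, 17]
Check each candidate:
32 ∉ A, 3 ∈ A, 5 ∈ A, 4 ∈ A, 17 ∈ A
Count of candidates in A: 4

4


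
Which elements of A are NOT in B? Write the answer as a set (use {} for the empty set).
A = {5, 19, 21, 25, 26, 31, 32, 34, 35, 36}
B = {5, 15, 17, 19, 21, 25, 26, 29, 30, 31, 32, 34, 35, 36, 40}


Set A = {5, 19, 21, 25, 26, 31, 32, 34, 35, 36}
Set B = {5, 15, 17, 19, 21, 25, 26, 29, 30, 31, 32, 34, 35, 36, 40}
Check each element of A against B:
5 ∈ B, 19 ∈ B, 21 ∈ B, 25 ∈ B, 26 ∈ B, 31 ∈ B, 32 ∈ B, 34 ∈ B, 35 ∈ B, 36 ∈ B
Elements of A not in B: {}

{}


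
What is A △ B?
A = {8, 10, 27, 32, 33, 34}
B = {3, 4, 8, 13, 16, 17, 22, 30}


Set A = {8, 10, 27, 32, 33, 34}
Set B = {3, 4, 8, 13, 16, 17, 22, 30}
A △ B = (A \ B) ∪ (B \ A)
Elements in A but not B: {10, 27, 32, 33, 34}
Elements in B but not A: {3, 4, 13, 16, 17, 22, 30}
A △ B = {3, 4, 10, 13, 16, 17, 22, 27, 30, 32, 33, 34}

{3, 4, 10, 13, 16, 17, 22, 27, 30, 32, 33, 34}


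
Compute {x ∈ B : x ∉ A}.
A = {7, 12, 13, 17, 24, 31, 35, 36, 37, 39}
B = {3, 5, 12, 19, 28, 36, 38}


Set A = {7, 12, 13, 17, 24, 31, 35, 36, 37, 39}
Set B = {3, 5, 12, 19, 28, 36, 38}
Check each element of B against A:
3 ∉ A (include), 5 ∉ A (include), 12 ∈ A, 19 ∉ A (include), 28 ∉ A (include), 36 ∈ A, 38 ∉ A (include)
Elements of B not in A: {3, 5, 19, 28, 38}

{3, 5, 19, 28, 38}


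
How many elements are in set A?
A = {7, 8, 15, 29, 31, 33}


Set A = {7, 8, 15, 29, 31, 33}
Listing elements: 7, 8, 15, 29, 31, 33
Counting: 6 elements
|A| = 6

6


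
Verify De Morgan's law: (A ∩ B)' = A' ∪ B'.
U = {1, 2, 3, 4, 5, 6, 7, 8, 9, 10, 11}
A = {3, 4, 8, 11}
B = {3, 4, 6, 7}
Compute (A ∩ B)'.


U = {1, 2, 3, 4, 5, 6, 7, 8, 9, 10, 11}
A = {3, 4, 8, 11}, B = {3, 4, 6, 7}
A ∩ B = {3, 4}
(A ∩ B)' = U \ (A ∩ B) = {1, 2, 5, 6, 7, 8, 9, 10, 11}
Verification via A' ∪ B': A' = {1, 2, 5, 6, 7, 9, 10}, B' = {1, 2, 5, 8, 9, 10, 11}
A' ∪ B' = {1, 2, 5, 6, 7, 8, 9, 10, 11} ✓

{1, 2, 5, 6, 7, 8, 9, 10, 11}


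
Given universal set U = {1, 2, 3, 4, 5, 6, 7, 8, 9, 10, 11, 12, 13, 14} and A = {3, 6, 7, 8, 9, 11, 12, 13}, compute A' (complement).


Universal set U = {1, 2, 3, 4, 5, 6, 7, 8, 9, 10, 11, 12, 13, 14}
Set A = {3, 6, 7, 8, 9, 11, 12, 13}
A' = U \ A = elements in U but not in A
Checking each element of U:
1 (not in A, include), 2 (not in A, include), 3 (in A, exclude), 4 (not in A, include), 5 (not in A, include), 6 (in A, exclude), 7 (in A, exclude), 8 (in A, exclude), 9 (in A, exclude), 10 (not in A, include), 11 (in A, exclude), 12 (in A, exclude), 13 (in A, exclude), 14 (not in A, include)
A' = {1, 2, 4, 5, 10, 14}

{1, 2, 4, 5, 10, 14}


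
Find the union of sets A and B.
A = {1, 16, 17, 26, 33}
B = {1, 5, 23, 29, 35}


Set A = {1, 16, 17, 26, 33}
Set B = {1, 5, 23, 29, 35}
A ∪ B includes all elements in either set.
Elements from A: {1, 16, 17, 26, 33}
Elements from B not already included: {5, 23, 29, 35}
A ∪ B = {1, 5, 16, 17, 23, 26, 29, 33, 35}

{1, 5, 16, 17, 23, 26, 29, 33, 35}


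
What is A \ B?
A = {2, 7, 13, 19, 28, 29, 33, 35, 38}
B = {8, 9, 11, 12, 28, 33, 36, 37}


Set A = {2, 7, 13, 19, 28, 29, 33, 35, 38}
Set B = {8, 9, 11, 12, 28, 33, 36, 37}
A \ B includes elements in A that are not in B.
Check each element of A:
2 (not in B, keep), 7 (not in B, keep), 13 (not in B, keep), 19 (not in B, keep), 28 (in B, remove), 29 (not in B, keep), 33 (in B, remove), 35 (not in B, keep), 38 (not in B, keep)
A \ B = {2, 7, 13, 19, 29, 35, 38}

{2, 7, 13, 19, 29, 35, 38}


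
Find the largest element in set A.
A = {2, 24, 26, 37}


Set A = {2, 24, 26, 37}
Elements in ascending order: 2, 24, 26, 37
The largest element is 37.

37


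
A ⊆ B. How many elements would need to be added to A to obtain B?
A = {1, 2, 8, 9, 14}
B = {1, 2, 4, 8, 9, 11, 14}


Set A = {1, 2, 8, 9, 14}, |A| = 5
Set B = {1, 2, 4, 8, 9, 11, 14}, |B| = 7
Since A ⊆ B: B \ A = {4, 11}
|B| - |A| = 7 - 5 = 2

2


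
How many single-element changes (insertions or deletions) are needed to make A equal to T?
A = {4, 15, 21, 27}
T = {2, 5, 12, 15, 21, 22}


Set A = {4, 15, 21, 27}
Set T = {2, 5, 12, 15, 21, 22}
Elements to remove from A (in A, not in T): {4, 27} → 2 removals
Elements to add to A (in T, not in A): {2, 5, 12, 22} → 4 additions
Total edits = 2 + 4 = 6

6


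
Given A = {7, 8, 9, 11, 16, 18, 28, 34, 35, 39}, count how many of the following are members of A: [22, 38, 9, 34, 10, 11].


Set A = {7, 8, 9, 11, 16, 18, 28, 34, 35, 39}
Candidates: [22, 38, 9, 34, 10, 11]
Check each candidate:
22 ∉ A, 38 ∉ A, 9 ∈ A, 34 ∈ A, 10 ∉ A, 11 ∈ A
Count of candidates in A: 3

3


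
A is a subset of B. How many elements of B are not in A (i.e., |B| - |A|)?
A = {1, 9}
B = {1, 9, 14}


Set A = {1, 9}, |A| = 2
Set B = {1, 9, 14}, |B| = 3
Since A ⊆ B: B \ A = {14}
|B| - |A| = 3 - 2 = 1

1


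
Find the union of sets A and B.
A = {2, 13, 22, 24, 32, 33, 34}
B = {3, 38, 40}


Set A = {2, 13, 22, 24, 32, 33, 34}
Set B = {3, 38, 40}
A ∪ B includes all elements in either set.
Elements from A: {2, 13, 22, 24, 32, 33, 34}
Elements from B not already included: {3, 38, 40}
A ∪ B = {2, 3, 13, 22, 24, 32, 33, 34, 38, 40}

{2, 3, 13, 22, 24, 32, 33, 34, 38, 40}


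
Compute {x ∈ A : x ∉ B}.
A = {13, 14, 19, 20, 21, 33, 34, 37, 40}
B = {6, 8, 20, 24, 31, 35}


Set A = {13, 14, 19, 20, 21, 33, 34, 37, 40}
Set B = {6, 8, 20, 24, 31, 35}
Check each element of A against B:
13 ∉ B (include), 14 ∉ B (include), 19 ∉ B (include), 20 ∈ B, 21 ∉ B (include), 33 ∉ B (include), 34 ∉ B (include), 37 ∉ B (include), 40 ∉ B (include)
Elements of A not in B: {13, 14, 19, 21, 33, 34, 37, 40}

{13, 14, 19, 21, 33, 34, 37, 40}


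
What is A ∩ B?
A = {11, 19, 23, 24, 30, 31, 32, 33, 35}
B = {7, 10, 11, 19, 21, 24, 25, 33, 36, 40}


Set A = {11, 19, 23, 24, 30, 31, 32, 33, 35}
Set B = {7, 10, 11, 19, 21, 24, 25, 33, 36, 40}
A ∩ B includes only elements in both sets.
Check each element of A against B:
11 ✓, 19 ✓, 23 ✗, 24 ✓, 30 ✗, 31 ✗, 32 ✗, 33 ✓, 35 ✗
A ∩ B = {11, 19, 24, 33}

{11, 19, 24, 33}


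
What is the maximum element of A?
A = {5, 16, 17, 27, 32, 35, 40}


Set A = {5, 16, 17, 27, 32, 35, 40}
Elements in ascending order: 5, 16, 17, 27, 32, 35, 40
The largest element is 40.

40


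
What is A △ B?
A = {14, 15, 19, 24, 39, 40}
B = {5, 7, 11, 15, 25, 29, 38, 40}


Set A = {14, 15, 19, 24, 39, 40}
Set B = {5, 7, 11, 15, 25, 29, 38, 40}
A △ B = (A \ B) ∪ (B \ A)
Elements in A but not B: {14, 19, 24, 39}
Elements in B but not A: {5, 7, 11, 25, 29, 38}
A △ B = {5, 7, 11, 14, 19, 24, 25, 29, 38, 39}

{5, 7, 11, 14, 19, 24, 25, 29, 38, 39}


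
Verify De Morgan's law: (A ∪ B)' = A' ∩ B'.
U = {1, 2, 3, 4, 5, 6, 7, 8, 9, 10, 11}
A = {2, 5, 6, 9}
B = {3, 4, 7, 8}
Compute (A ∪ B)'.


U = {1, 2, 3, 4, 5, 6, 7, 8, 9, 10, 11}
A = {2, 5, 6, 9}, B = {3, 4, 7, 8}
A ∪ B = {2, 3, 4, 5, 6, 7, 8, 9}
(A ∪ B)' = U \ (A ∪ B) = {1, 10, 11}
Verification via A' ∩ B': A' = {1, 3, 4, 7, 8, 10, 11}, B' = {1, 2, 5, 6, 9, 10, 11}
A' ∩ B' = {1, 10, 11} ✓

{1, 10, 11}


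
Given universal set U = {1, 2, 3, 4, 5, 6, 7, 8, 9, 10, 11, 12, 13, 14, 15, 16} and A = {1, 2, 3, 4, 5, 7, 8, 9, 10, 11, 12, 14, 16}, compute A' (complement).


Universal set U = {1, 2, 3, 4, 5, 6, 7, 8, 9, 10, 11, 12, 13, 14, 15, 16}
Set A = {1, 2, 3, 4, 5, 7, 8, 9, 10, 11, 12, 14, 16}
A' = U \ A = elements in U but not in A
Checking each element of U:
1 (in A, exclude), 2 (in A, exclude), 3 (in A, exclude), 4 (in A, exclude), 5 (in A, exclude), 6 (not in A, include), 7 (in A, exclude), 8 (in A, exclude), 9 (in A, exclude), 10 (in A, exclude), 11 (in A, exclude), 12 (in A, exclude), 13 (not in A, include), 14 (in A, exclude), 15 (not in A, include), 16 (in A, exclude)
A' = {6, 13, 15}

{6, 13, 15}


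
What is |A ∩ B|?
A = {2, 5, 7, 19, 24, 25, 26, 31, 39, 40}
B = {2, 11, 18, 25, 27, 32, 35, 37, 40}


Set A = {2, 5, 7, 19, 24, 25, 26, 31, 39, 40}
Set B = {2, 11, 18, 25, 27, 32, 35, 37, 40}
A ∩ B = {2, 25, 40}
|A ∩ B| = 3

3


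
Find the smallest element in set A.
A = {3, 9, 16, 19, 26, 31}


Set A = {3, 9, 16, 19, 26, 31}
Elements in ascending order: 3, 9, 16, 19, 26, 31
The smallest element is 3.

3


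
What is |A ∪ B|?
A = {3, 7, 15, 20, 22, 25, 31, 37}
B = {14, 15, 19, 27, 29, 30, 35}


Set A = {3, 7, 15, 20, 22, 25, 31, 37}, |A| = 8
Set B = {14, 15, 19, 27, 29, 30, 35}, |B| = 7
A ∩ B = {15}, |A ∩ B| = 1
|A ∪ B| = |A| + |B| - |A ∩ B| = 8 + 7 - 1 = 14

14


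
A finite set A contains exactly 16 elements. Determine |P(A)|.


The set has 16 elements.
The power set contains all possible subsets.
|P(A)| = 2^|A| = 2^16 = 65536

65536


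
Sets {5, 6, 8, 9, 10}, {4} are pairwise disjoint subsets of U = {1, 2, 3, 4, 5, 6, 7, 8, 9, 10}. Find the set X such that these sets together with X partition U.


U = {1, 2, 3, 4, 5, 6, 7, 8, 9, 10}
Shown blocks: {5, 6, 8, 9, 10}, {4}
A partition's blocks are pairwise disjoint and cover U, so the missing block = U \ (union of shown blocks).
Union of shown blocks: {4, 5, 6, 8, 9, 10}
Missing block = U \ (union) = {1, 2, 3, 7}

{1, 2, 3, 7}


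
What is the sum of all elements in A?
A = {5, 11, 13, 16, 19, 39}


Set A = {5, 11, 13, 16, 19, 39}
Sum = 5 + 11 + 13 + 16 + 19 + 39 = 103

103


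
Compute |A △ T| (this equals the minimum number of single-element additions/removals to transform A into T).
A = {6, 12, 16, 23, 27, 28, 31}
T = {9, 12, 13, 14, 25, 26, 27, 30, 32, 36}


Set A = {6, 12, 16, 23, 27, 28, 31}
Set T = {9, 12, 13, 14, 25, 26, 27, 30, 32, 36}
Elements to remove from A (in A, not in T): {6, 16, 23, 28, 31} → 5 removals
Elements to add to A (in T, not in A): {9, 13, 14, 25, 26, 30, 32, 36} → 8 additions
Total edits = 5 + 8 = 13

13


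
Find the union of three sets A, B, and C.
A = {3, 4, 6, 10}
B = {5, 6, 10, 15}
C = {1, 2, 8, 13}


Set A = {3, 4, 6, 10}
Set B = {5, 6, 10, 15}
Set C = {1, 2, 8, 13}
First, A ∪ B = {3, 4, 5, 6, 10, 15}
Then, (A ∪ B) ∪ C = {1, 2, 3, 4, 5, 6, 8, 10, 13, 15}

{1, 2, 3, 4, 5, 6, 8, 10, 13, 15}


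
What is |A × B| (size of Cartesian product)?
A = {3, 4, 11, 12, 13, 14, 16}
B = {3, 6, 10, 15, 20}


Set A = {3, 4, 11, 12, 13, 14, 16} has 7 elements.
Set B = {3, 6, 10, 15, 20} has 5 elements.
|A × B| = |A| × |B| = 7 × 5 = 35

35


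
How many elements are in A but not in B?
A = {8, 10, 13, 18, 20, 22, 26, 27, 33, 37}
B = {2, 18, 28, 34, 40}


Set A = {8, 10, 13, 18, 20, 22, 26, 27, 33, 37}
Set B = {2, 18, 28, 34, 40}
A \ B = {8, 10, 13, 20, 22, 26, 27, 33, 37}
|A \ B| = 9

9


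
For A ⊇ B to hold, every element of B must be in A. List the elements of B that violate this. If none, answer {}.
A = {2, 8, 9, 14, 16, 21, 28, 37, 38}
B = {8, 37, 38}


Set A = {2, 8, 9, 14, 16, 21, 28, 37, 38}
Set B = {8, 37, 38}
Check each element of B against A:
8 ∈ A, 37 ∈ A, 38 ∈ A
Elements of B not in A: {}

{}


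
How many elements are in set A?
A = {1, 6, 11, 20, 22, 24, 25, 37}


Set A = {1, 6, 11, 20, 22, 24, 25, 37}
Listing elements: 1, 6, 11, 20, 22, 24, 25, 37
Counting: 8 elements
|A| = 8

8


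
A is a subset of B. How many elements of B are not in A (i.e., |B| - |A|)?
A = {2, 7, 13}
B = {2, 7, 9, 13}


Set A = {2, 7, 13}, |A| = 3
Set B = {2, 7, 9, 13}, |B| = 4
Since A ⊆ B: B \ A = {9}
|B| - |A| = 4 - 3 = 1

1


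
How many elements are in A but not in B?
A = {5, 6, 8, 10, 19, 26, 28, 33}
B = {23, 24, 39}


Set A = {5, 6, 8, 10, 19, 26, 28, 33}
Set B = {23, 24, 39}
A \ B = {5, 6, 8, 10, 19, 26, 28, 33}
|A \ B| = 8

8


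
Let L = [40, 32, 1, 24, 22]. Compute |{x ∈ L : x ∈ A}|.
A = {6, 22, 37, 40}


Set A = {6, 22, 37, 40}
Candidates: [40, 32, 1, 24, 22]
Check each candidate:
40 ∈ A, 32 ∉ A, 1 ∉ A, 24 ∉ A, 22 ∈ A
Count of candidates in A: 2

2


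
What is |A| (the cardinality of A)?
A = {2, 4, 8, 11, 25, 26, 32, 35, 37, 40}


Set A = {2, 4, 8, 11, 25, 26, 32, 35, 37, 40}
Listing elements: 2, 4, 8, 11, 25, 26, 32, 35, 37, 40
Counting: 10 elements
|A| = 10

10


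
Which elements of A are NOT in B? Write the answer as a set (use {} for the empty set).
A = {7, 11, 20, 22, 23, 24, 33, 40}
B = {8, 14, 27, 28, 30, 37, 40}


Set A = {7, 11, 20, 22, 23, 24, 33, 40}
Set B = {8, 14, 27, 28, 30, 37, 40}
Check each element of A against B:
7 ∉ B (include), 11 ∉ B (include), 20 ∉ B (include), 22 ∉ B (include), 23 ∉ B (include), 24 ∉ B (include), 33 ∉ B (include), 40 ∈ B
Elements of A not in B: {7, 11, 20, 22, 23, 24, 33}

{7, 11, 20, 22, 23, 24, 33}


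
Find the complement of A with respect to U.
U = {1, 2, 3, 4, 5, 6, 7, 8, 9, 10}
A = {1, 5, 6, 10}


Universal set U = {1, 2, 3, 4, 5, 6, 7, 8, 9, 10}
Set A = {1, 5, 6, 10}
A' = U \ A = elements in U but not in A
Checking each element of U:
1 (in A, exclude), 2 (not in A, include), 3 (not in A, include), 4 (not in A, include), 5 (in A, exclude), 6 (in A, exclude), 7 (not in A, include), 8 (not in A, include), 9 (not in A, include), 10 (in A, exclude)
A' = {2, 3, 4, 7, 8, 9}

{2, 3, 4, 7, 8, 9}


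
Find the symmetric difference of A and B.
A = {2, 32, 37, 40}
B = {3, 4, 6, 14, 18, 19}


Set A = {2, 32, 37, 40}
Set B = {3, 4, 6, 14, 18, 19}
A △ B = (A \ B) ∪ (B \ A)
Elements in A but not B: {2, 32, 37, 40}
Elements in B but not A: {3, 4, 6, 14, 18, 19}
A △ B = {2, 3, 4, 6, 14, 18, 19, 32, 37, 40}

{2, 3, 4, 6, 14, 18, 19, 32, 37, 40}


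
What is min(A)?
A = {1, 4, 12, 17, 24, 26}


Set A = {1, 4, 12, 17, 24, 26}
Elements in ascending order: 1, 4, 12, 17, 24, 26
The smallest element is 1.

1


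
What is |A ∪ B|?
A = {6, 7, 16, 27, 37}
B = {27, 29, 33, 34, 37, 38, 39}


Set A = {6, 7, 16, 27, 37}, |A| = 5
Set B = {27, 29, 33, 34, 37, 38, 39}, |B| = 7
A ∩ B = {27, 37}, |A ∩ B| = 2
|A ∪ B| = |A| + |B| - |A ∩ B| = 5 + 7 - 2 = 10

10


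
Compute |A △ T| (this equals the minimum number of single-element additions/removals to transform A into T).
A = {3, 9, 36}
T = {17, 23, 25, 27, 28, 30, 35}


Set A = {3, 9, 36}
Set T = {17, 23, 25, 27, 28, 30, 35}
Elements to remove from A (in A, not in T): {3, 9, 36} → 3 removals
Elements to add to A (in T, not in A): {17, 23, 25, 27, 28, 30, 35} → 7 additions
Total edits = 3 + 7 = 10

10


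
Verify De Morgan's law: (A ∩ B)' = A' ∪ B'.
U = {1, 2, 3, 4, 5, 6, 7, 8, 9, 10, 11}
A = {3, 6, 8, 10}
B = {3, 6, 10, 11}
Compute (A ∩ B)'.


U = {1, 2, 3, 4, 5, 6, 7, 8, 9, 10, 11}
A = {3, 6, 8, 10}, B = {3, 6, 10, 11}
A ∩ B = {3, 6, 10}
(A ∩ B)' = U \ (A ∩ B) = {1, 2, 4, 5, 7, 8, 9, 11}
Verification via A' ∪ B': A' = {1, 2, 4, 5, 7, 9, 11}, B' = {1, 2, 4, 5, 7, 8, 9}
A' ∪ B' = {1, 2, 4, 5, 7, 8, 9, 11} ✓

{1, 2, 4, 5, 7, 8, 9, 11}
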